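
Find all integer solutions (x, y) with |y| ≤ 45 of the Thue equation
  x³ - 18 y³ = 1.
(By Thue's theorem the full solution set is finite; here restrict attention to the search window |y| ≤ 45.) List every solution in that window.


The equation is x³ - 18y³ = 1. For fixed y, x³ = 18·y³ + 1, so a solution requires the RHS to be a perfect cube.
Strategy: iterate y from -45 to 45, compute RHS = 18·y³ + 1, and check whether it is a (positive or negative) perfect cube.
Check small values of y:
  y = 0: RHS = 1 = (1)³ ⇒ x = 1 works.
  y = 1: RHS = 19 is not a perfect cube.
  y = -1: RHS = -17 is not a perfect cube.
  y = 2: RHS = 145 is not a perfect cube.
  y = -2: RHS = -143 is not a perfect cube.
  y = 3: RHS = 487 is not a perfect cube.
  y = -3: RHS = -485 is not a perfect cube.
Continuing the search up to |y| = 45 finds no further solutions beyond those listed.
Collected solutions: (1, 0).

Solutions (with |y| ≤ 45): (1, 0).


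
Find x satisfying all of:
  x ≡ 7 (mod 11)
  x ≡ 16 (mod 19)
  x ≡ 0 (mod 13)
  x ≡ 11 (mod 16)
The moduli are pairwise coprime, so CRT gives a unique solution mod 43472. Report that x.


Product of moduli M = 11 · 19 · 13 · 16 = 43472.
Merge one congruence at a time:
  Start: x ≡ 7 (mod 11).
  Combine with x ≡ 16 (mod 19); new modulus lcm = 209.
    Write x = 7 + 11·t and substitute into x ≡ 16 (mod 19): 11·t ≡ 16 − 7 = 9 (mod 19).
    The inverse of 11 mod 19 is 7 (since 11·7 = 77 = 4·19 + 1), so t ≡ 7·9 = 63 ≡ 6 (mod 19).
    Then x = 7 + 11·6 = 73, valid modulo lcm(11, 19) = 209: x ≡ 73 (mod 209).
  Combine with x ≡ 0 (mod 13); new modulus lcm = 2717.
    Write x = 73 + 209·t and substitute into x ≡ 0 (mod 13): 209·t ≡ 0 − 73 = -73 (mod 13).
    Reduce coefficients mod 13: 1·t ≡ 5 (mod 13).
    So t ≡ 5 (mod 13).
    Then x = 73 + 209·5 = 1118, valid modulo lcm(209, 13) = 2717: x ≡ 1118 (mod 2717).
  Combine with x ≡ 11 (mod 16); new modulus lcm = 43472.
    Write x = 1118 + 2717·t and substitute into x ≡ 11 (mod 16): 2717·t ≡ 11 − 1118 = -1107 (mod 16).
    Reduce coefficients mod 16: 13·t ≡ 13 (mod 16).
    The inverse of 13 mod 16 is 5 (since 13·5 = 65 = 4·16 + 1), so t ≡ 5·13 = 65 ≡ 1 (mod 16).
    Then x = 1118 + 2717·1 = 3835, valid modulo lcm(2717, 16) = 43472: x ≡ 3835 (mod 43472).
Verify against each original: 3835 mod 11 = 7, 3835 mod 19 = 16, 3835 mod 13 = 0, 3835 mod 16 = 11.

x ≡ 3835 (mod 43472).


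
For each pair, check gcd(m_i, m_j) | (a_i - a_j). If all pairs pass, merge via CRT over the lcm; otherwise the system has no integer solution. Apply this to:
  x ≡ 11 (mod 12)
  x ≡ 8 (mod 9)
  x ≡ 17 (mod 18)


Moduli 12, 9, 18 are not pairwise coprime, so CRT works modulo lcm(m_i) when all pairwise compatibility conditions hold.
Pairwise compatibility: gcd(m_i, m_j) must divide a_i - a_j for every pair.
Merge one congruence at a time:
  Start: x ≡ 11 (mod 12).
  Combine with x ≡ 8 (mod 9): gcd(12, 9) = 3; 8 - 11 = -3, which IS divisible by 3, so compatible.
    Write x = 11 + 12·t and substitute into x ≡ 8 (mod 9): 12·t ≡ 8 − 11 = -3 (mod 9).
    Divide the congruence (and modulus) by g = 3: 4·t ≡ -1 (mod 3).
    Reduce coefficients mod 3: 1·t ≡ 2 (mod 3).
    So t ≡ 2 (mod 3).
    Then x = 11 + 12·2 = 35, valid modulo lcm(12, 9) = 36: x ≡ 35 (mod 36).
  Combine with x ≡ 17 (mod 18): gcd(36, 18) = 18; 17 - 35 = -18, which IS divisible by 18, so compatible.
    Write x = 35 + 36·t and substitute into x ≡ 17 (mod 18): 36·t ≡ 17 − 35 = -18 (mod 18).
    Divide the congruence (and modulus) by g = 18: 2·t ≡ -1 (mod 1).
    Modulo 1 every t works; take t = 0.
    Then x = 35 + 36·0 = 35, valid modulo lcm(36, 18) = 36: x ≡ 35 (mod 36).
Verify: 35 mod 12 = 11, 35 mod 9 = 8, 35 mod 18 = 17.

x ≡ 35 (mod 36).


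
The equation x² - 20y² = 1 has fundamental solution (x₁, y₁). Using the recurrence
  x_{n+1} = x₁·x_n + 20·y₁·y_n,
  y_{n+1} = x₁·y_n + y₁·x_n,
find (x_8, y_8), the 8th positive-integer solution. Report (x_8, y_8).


Step 1: Find the fundamental solution (x₁, y₁) of x² - 20y² = 1.
  Expand √20 as a continued fraction. a₀ = ⌊√20⌋ = 4; iterate m_{k+1} = d_k·a_k − m_k, d_{k+1} = (20 − m_{k+1}²)/d_k, a_{k+1} = ⌊(a₀ + m_{k+1})/d_{k+1}⌋ (starting m₀ = 0, d₀ = 1), with convergents p_k = a_k·p_{k-1} + p_{k-2}, q_k = a_k·q_{k-1} + q_{k-2} (p₋₁ = 1, q₋₁ = 0):
  k = 0: a₀ = 4; p₀/q₀ = 4/1; p₀² − 20·q₀² = 16 − 20 = -4.
  k = 1: m = 4, d = 4, a = ⌊(4 + 4)/4⌋ = 2; p/q = (2·4 + 1)/(2·1 + 0) = 9/2; p² − 20·q² = 81 − 80 = 1.
  The first convergent with p² − 20·q² = 1 gives the fundamental solution (x₁, y₁) = (9, 2).
Step 2: Apply the recurrence (x_{n+1}, y_{n+1}) = (x₁x_n + 20y₁y_n, x₁y_n + y₁x_n) repeatedly.
  From (x_1, y_1) = (9, 2): x_2 = 9·9 + 20·2·2 = 161; y_2 = 9·2 + 2·9 = 36.
  From (x_2, y_2) = (161, 36): x_3 = 9·161 + 20·2·36 = 2889; y_3 = 9·36 + 2·161 = 646.
  From (x_3, y_3) = (2889, 646): x_4 = 9·2889 + 20·2·646 = 51841; y_4 = 9·646 + 2·2889 = 11592.
  From (x_4, y_4) = (51841, 11592): x_5 = 9·51841 + 20·2·11592 = 930249; y_5 = 9·11592 + 2·51841 = 208010.
  From (x_5, y_5) = (930249, 208010): x_6 = 9·930249 + 20·2·208010 = 16692641; y_6 = 9·208010 + 2·930249 = 3732588.
  From (x_6, y_6) = (16692641, 3732588): x_7 = 9·16692641 + 20·2·3732588 = 299537289; y_7 = 9·3732588 + 2·16692641 = 66978574.
  From (x_7, y_7) = (299537289, 66978574): x_8 = 9·299537289 + 20·2·66978574 = 5374978561; y_8 = 9·66978574 + 2·299537289 = 1201881744.
Step 3: Verify x_8² - 20·y_8² = 28890394531209630721 - 28890394531209630720 = 1 (should be 1). ✓

(x_1, y_1) = (9, 2); (x_8, y_8) = (5374978561, 1201881744).


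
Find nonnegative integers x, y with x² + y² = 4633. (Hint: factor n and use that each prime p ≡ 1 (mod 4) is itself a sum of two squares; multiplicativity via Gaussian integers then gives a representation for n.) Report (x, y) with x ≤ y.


Step 1: Factor n = 4633 = 41 · 113.
Step 2: Check the mod-4 condition on each prime factor: 41 ≡ 1 (mod 4), exponent 1; 113 ≡ 1 (mod 4), exponent 1.
All primes ≡ 3 (mod 4) appear to even exponent (or don't appear), so by the two-squares theorem n IS expressible as a sum of two squares.
Step 3: Build a representation. Here n = 41 · 113 is a product of primes ≡ 1 (mod 4). Each prime p ≡ 1 (mod 4) is itself a sum of two squares; find a² by testing p − a² for a perfect square:
  41: 41 − 1² = 40, 41 − 2² = 37, 41 − 3² = 32, 41 − 4² = 25 = 5² ⇒ 41 = 4² + 5².
  113: 113 − 1² = 112, 113 − 2² = 109, 113 − 3² = 104, 113 − 4² = 97, 113 − 5² = 88, 113 − 6² = 77, 113 − 7² = 64 = 8² ⇒ 113 = 7² + 8².
  Combine using the Brahmagupta–Fibonacci identity (a² + b²)(c² + d²) = (ac − bd)² + (ad + bc)² = (ac + bd)² + (ad − bc)²:
  41 · 113 = 4633: from (4² + 5²)(7² + 8²), take (4·7 − 5·8, 4·8 + 5·7) = (28 − 40, 32 + 35) = (-12, 67); dropping signs (only squares matter) gives (12, 67); check 12² + 67² = 144 + 4489 = 4633 ✓.
Step 4: Order so x ≤ y and verify: 12² + 67² = 144 + 4489 = 4633 = n. ✓

n = 4633 = 12² + 67² (one valid representation with x ≤ y).


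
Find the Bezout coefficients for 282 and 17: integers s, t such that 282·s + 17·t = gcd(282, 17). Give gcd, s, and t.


Euclidean algorithm on (282, 17) — divide until remainder is 0:
  282 = 16 · 17 + 10
  17 = 1 · 10 + 7
  10 = 1 · 7 + 3
  7 = 2 · 3 + 1
  3 = 3 · 1 + 0
gcd(282, 17) = 1.
Track Bezout coefficients alongside the remainders: start with r₀ = 282 = a·1 + b·0 (s = 1, t = 0) and r₁ = 17 = a·0 + b·1 (s = 0, t = 1); each new remainder r_{k+1} = r_{k-1} − q_k·r_k inherits s_{k+1} = s_{k-1} − q_k·s_k, t_{k+1} = t_{k-1} − q_k·t_k, so r_k = a·s_k + b·t_k at every step:
  q = 16: r = 10, s = 1 − 16·0 = 1, t = 0 − 16·1 = -16  (check: 282·1 + 17·(-16) = 10)
  q = 1: r = 7, s = 0 − 1·1 = -1, t = 1 − 1·(-16) = 17  (check: 282·(-1) + 17·17 = 7)
  q = 1: r = 3, s = 1 − 1·(-1) = 2, t = -16 − 1·17 = -33  (check: 282·2 + 17·(-33) = 3)
  q = 2: r = 1, s = -1 − 2·2 = -5, t = 17 − 2·(-33) = 83  (check: 282·(-5) + 17·83 = 1)
The row with r = 1 (the gcd) gives the Bezout coefficients s = -5, t = 83.
Result: 282 · (-5) + 17 · (83) = 1.

gcd(282, 17) = 1; s = -5, t = 83 (check: 282·(-5) + 17·83 = 1).


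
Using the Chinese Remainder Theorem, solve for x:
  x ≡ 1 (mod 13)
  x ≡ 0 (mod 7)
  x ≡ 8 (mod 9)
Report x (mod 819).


Moduli 13, 7, 9 are pairwise coprime; by CRT there is a unique solution modulo M = 13 · 7 · 9 = 819.
Solve pairwise, accumulating the modulus:
  Start with x ≡ 1 (mod 13).
  Combine with x ≡ 0 (mod 7): since gcd(13, 7) = 1, we get a unique residue mod 91.
    Write x = 1 + 13·t and substitute into x ≡ 0 (mod 7): 13·t ≡ 0 − 1 = -1 (mod 7).
    Reduce coefficients mod 7: 6·t ≡ 6 (mod 7).
    The inverse of 6 mod 7 is 6 (since 6·6 = 36 = 5·7 + 1), so t ≡ 6·6 = 36 ≡ 1 (mod 7).
    Then x = 1 + 13·1 = 14, valid modulo lcm(13, 7) = 91: x ≡ 14 (mod 91).
  Combine with x ≡ 8 (mod 9): since gcd(91, 9) = 1, we get a unique residue mod 819.
    Write x = 14 + 91·t and substitute into x ≡ 8 (mod 9): 91·t ≡ 8 − 14 = -6 (mod 9).
    Reduce coefficients mod 9: 1·t ≡ 3 (mod 9).
    So t ≡ 3 (mod 9).
    Then x = 14 + 91·3 = 287, valid modulo lcm(91, 9) = 819: x ≡ 287 (mod 819).
Verify: 287 mod 13 = 1 ✓, 287 mod 7 = 0 ✓, 287 mod 9 = 8 ✓.

x ≡ 287 (mod 819).


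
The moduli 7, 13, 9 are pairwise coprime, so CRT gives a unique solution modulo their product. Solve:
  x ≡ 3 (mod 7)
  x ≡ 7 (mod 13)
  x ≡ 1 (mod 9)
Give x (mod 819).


Moduli 7, 13, 9 are pairwise coprime; by CRT there is a unique solution modulo M = 7 · 13 · 9 = 819.
Solve pairwise, accumulating the modulus:
  Start with x ≡ 3 (mod 7).
  Combine with x ≡ 7 (mod 13): since gcd(7, 13) = 1, we get a unique residue mod 91.
    Write x = 3 + 7·t and substitute into x ≡ 7 (mod 13): 7·t ≡ 7 − 3 = 4 (mod 13).
    The inverse of 7 mod 13 is 2 (since 7·2 = 14 = 1·13 + 1), so t ≡ 2·4 = 8 ≡ 8 (mod 13).
    Then x = 3 + 7·8 = 59, valid modulo lcm(7, 13) = 91: x ≡ 59 (mod 91).
  Combine with x ≡ 1 (mod 9): since gcd(91, 9) = 1, we get a unique residue mod 819.
    Write x = 59 + 91·t and substitute into x ≡ 1 (mod 9): 91·t ≡ 1 − 59 = -58 (mod 9).
    Reduce coefficients mod 9: 1·t ≡ 5 (mod 9).
    So t ≡ 5 (mod 9).
    Then x = 59 + 91·5 = 514, valid modulo lcm(91, 9) = 819: x ≡ 514 (mod 819).
Verify: 514 mod 7 = 3 ✓, 514 mod 13 = 7 ✓, 514 mod 9 = 1 ✓.

x ≡ 514 (mod 819).


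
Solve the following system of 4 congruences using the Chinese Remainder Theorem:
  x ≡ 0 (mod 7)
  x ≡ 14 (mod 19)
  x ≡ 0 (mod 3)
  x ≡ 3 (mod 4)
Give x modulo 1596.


Product of moduli M = 7 · 19 · 3 · 4 = 1596.
Merge one congruence at a time:
  Start: x ≡ 0 (mod 7).
  Combine with x ≡ 14 (mod 19); new modulus lcm = 133.
    Write x = 0 + 7·t and substitute into x ≡ 14 (mod 19): 7·t ≡ 14 − 0 = 14 (mod 19).
    The inverse of 7 mod 19 is 11 (since 7·11 = 77 = 4·19 + 1), so t ≡ 11·14 = 154 ≡ 2 (mod 19).
    Then x = 0 + 7·2 = 14, valid modulo lcm(7, 19) = 133: x ≡ 14 (mod 133).
  Combine with x ≡ 0 (mod 3); new modulus lcm = 399.
    Write x = 14 + 133·t and substitute into x ≡ 0 (mod 3): 133·t ≡ 0 − 14 = -14 (mod 3).
    Reduce coefficients mod 3: 1·t ≡ 1 (mod 3).
    So t ≡ 1 (mod 3).
    Then x = 14 + 133·1 = 147, valid modulo lcm(133, 3) = 399: x ≡ 147 (mod 399).
  Combine with x ≡ 3 (mod 4); new modulus lcm = 1596.
    Write x = 147 + 399·t and substitute into x ≡ 3 (mod 4): 399·t ≡ 3 − 147 = -144 (mod 4).
    Reduce coefficients mod 4: 3·t ≡ 0 (mod 4).
    The inverse of 3 mod 4 is 3 (since 3·3 = 9 = 2·4 + 1), so t ≡ 3·0 = 0 ≡ 0 (mod 4).
    Then x = 147 + 399·0 = 147, valid modulo lcm(399, 4) = 1596: x ≡ 147 (mod 1596).
Verify against each original: 147 mod 7 = 0, 147 mod 19 = 14, 147 mod 3 = 0, 147 mod 4 = 3.

x ≡ 147 (mod 1596).


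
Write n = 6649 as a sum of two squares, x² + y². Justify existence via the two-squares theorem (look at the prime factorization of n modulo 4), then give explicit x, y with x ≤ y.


Step 1: Factor n = 6649 = 61 · 109.
Step 2: Check the mod-4 condition on each prime factor: 61 ≡ 1 (mod 4), exponent 1; 109 ≡ 1 (mod 4), exponent 1.
All primes ≡ 3 (mod 4) appear to even exponent (or don't appear), so by the two-squares theorem n IS expressible as a sum of two squares.
Step 3: Build a representation. Here n = 61 · 109 is a product of primes ≡ 1 (mod 4). Each prime p ≡ 1 (mod 4) is itself a sum of two squares; find a² by testing p − a² for a perfect square:
  61: 61 − 1² = 60, 61 − 2² = 57, 61 − 3² = 52, 61 − 4² = 45, 61 − 5² = 36 = 6² ⇒ 61 = 5² + 6².
  109: 109 − 1² = 108, 109 − 2² = 105, 109 − 3² = 100 = 10² ⇒ 109 = 3² + 10².
  Combine using the Brahmagupta–Fibonacci identity (a² + b²)(c² + d²) = (ac − bd)² + (ad + bc)² = (ac + bd)² + (ad − bc)²:
  61 · 109 = 6649: from (5² + 6²)(3² + 10²), take (5·3 − 6·10, 5·10 + 6·3) = (15 − 60, 50 + 18) = (-45, 68); dropping signs (only squares matter) gives (45, 68); check 45² + 68² = 2025 + 4624 = 6649 ✓.
Step 4: Order so x ≤ y and verify: 45² + 68² = 2025 + 4624 = 6649 = n. ✓

n = 6649 = 45² + 68² (one valid representation with x ≤ y).


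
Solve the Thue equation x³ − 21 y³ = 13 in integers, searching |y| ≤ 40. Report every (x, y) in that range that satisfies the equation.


The equation is x³ - 21y³ = 13. For fixed y, x³ = 21·y³ + 13, so a solution requires the RHS to be a perfect cube.
Strategy: iterate y from -40 to 40, compute RHS = 21·y³ + 13, and check whether it is a (positive or negative) perfect cube.
Check small values of y:
  y = 0: RHS = 13 is not a perfect cube.
  y = 1: RHS = 34 is not a perfect cube.
  y = -1: RHS = -8 = (-2)³ ⇒ x = -2 works.
  y = 2: RHS = 181 is not a perfect cube.
  y = -2: RHS = -155 is not a perfect cube.
  y = 3: RHS = 580 is not a perfect cube.
  y = -3: RHS = -554 is not a perfect cube.
Continuing, at y = -4: RHS = -1331 = (-11)³ ⇒ x = -11 works.
Searching the remaining y in |y| ≤ 40 finds no further solutions.
Collected solutions: (-2, -1), (-11, -4).

Solutions (with |y| ≤ 40): (-2, -1), (-11, -4).


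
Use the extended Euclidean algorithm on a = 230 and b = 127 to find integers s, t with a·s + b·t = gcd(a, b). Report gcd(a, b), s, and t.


Euclidean algorithm on (230, 127) — divide until remainder is 0:
  230 = 1 · 127 + 103
  127 = 1 · 103 + 24
  103 = 4 · 24 + 7
  24 = 3 · 7 + 3
  7 = 2 · 3 + 1
  3 = 3 · 1 + 0
gcd(230, 127) = 1.
Track Bezout coefficients alongside the remainders: start with r₀ = 230 = a·1 + b·0 (s = 1, t = 0) and r₁ = 127 = a·0 + b·1 (s = 0, t = 1); each new remainder r_{k+1} = r_{k-1} − q_k·r_k inherits s_{k+1} = s_{k-1} − q_k·s_k, t_{k+1} = t_{k-1} − q_k·t_k, so r_k = a·s_k + b·t_k at every step:
  q = 1: r = 103, s = 1 − 1·0 = 1, t = 0 − 1·1 = -1  (check: 230·1 + 127·(-1) = 103)
  q = 1: r = 24, s = 0 − 1·1 = -1, t = 1 − 1·(-1) = 2  (check: 230·(-1) + 127·2 = 24)
  q = 4: r = 7, s = 1 − 4·(-1) = 5, t = -1 − 4·2 = -9  (check: 230·5 + 127·(-9) = 7)
  q = 3: r = 3, s = -1 − 3·5 = -16, t = 2 − 3·(-9) = 29  (check: 230·(-16) + 127·29 = 3)
  q = 2: r = 1, s = 5 − 2·(-16) = 37, t = -9 − 2·29 = -67  (check: 230·37 + 127·(-67) = 1)
The row with r = 1 (the gcd) gives the Bezout coefficients s = 37, t = -67.
Result: 230 · (37) + 127 · (-67) = 1.

gcd(230, 127) = 1; s = 37, t = -67 (check: 230·37 + 127·(-67) = 1).


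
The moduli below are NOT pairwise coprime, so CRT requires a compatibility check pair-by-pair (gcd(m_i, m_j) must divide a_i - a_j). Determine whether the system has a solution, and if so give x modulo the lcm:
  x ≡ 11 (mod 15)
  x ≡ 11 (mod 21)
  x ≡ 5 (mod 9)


Moduli 15, 21, 9 are not pairwise coprime, so CRT works modulo lcm(m_i) when all pairwise compatibility conditions hold.
Pairwise compatibility: gcd(m_i, m_j) must divide a_i - a_j for every pair.
Merge one congruence at a time:
  Start: x ≡ 11 (mod 15).
  Combine with x ≡ 11 (mod 21): gcd(15, 21) = 3; 11 - 11 = 0, which IS divisible by 3, so compatible.
    Write x = 11 + 15·t and substitute into x ≡ 11 (mod 21): 15·t ≡ 11 − 11 = 0 (mod 21).
    Divide the congruence (and modulus) by g = 3: 5·t ≡ 0 (mod 7).
    The inverse of 5 mod 7 is 3 (since 5·3 = 15 = 2·7 + 1), so t ≡ 3·0 = 0 ≡ 0 (mod 7).
    Then x = 11 + 15·0 = 11, valid modulo lcm(15, 21) = 105: x ≡ 11 (mod 105).
  Combine with x ≡ 5 (mod 9): gcd(105, 9) = 3; 5 - 11 = -6, which IS divisible by 3, so compatible.
    Write x = 11 + 105·t and substitute into x ≡ 5 (mod 9): 105·t ≡ 5 − 11 = -6 (mod 9).
    Divide the congruence (and modulus) by g = 3: 35·t ≡ -2 (mod 3).
    Reduce coefficients mod 3: 2·t ≡ 1 (mod 3).
    The inverse of 2 mod 3 is 2 (since 2·2 = 4 = 1·3 + 1), so t ≡ 2·1 = 2 ≡ 2 (mod 3).
    Then x = 11 + 105·2 = 221, valid modulo lcm(105, 9) = 315: x ≡ 221 (mod 315).
Verify: 221 mod 15 = 11, 221 mod 21 = 11, 221 mod 9 = 5.

x ≡ 221 (mod 315).


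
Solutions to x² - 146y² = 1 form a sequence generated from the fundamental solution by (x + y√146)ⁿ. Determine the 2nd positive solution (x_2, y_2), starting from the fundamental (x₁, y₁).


Step 1: Find the fundamental solution (x₁, y₁) of x² - 146y² = 1.
  Expand √146 as a continued fraction. a₀ = ⌊√146⌋ = 12; iterate m_{k+1} = d_k·a_k − m_k, d_{k+1} = (146 − m_{k+1}²)/d_k, a_{k+1} = ⌊(a₀ + m_{k+1})/d_{k+1}⌋ (starting m₀ = 0, d₀ = 1), with convergents p_k = a_k·p_{k-1} + p_{k-2}, q_k = a_k·q_{k-1} + q_{k-2} (p₋₁ = 1, q₋₁ = 0):
  k = 0: a₀ = 12; p₀/q₀ = 12/1; p₀² − 146·q₀² = 144 − 146 = -2.
  k = 1: m = 12, d = 2, a = ⌊(12 + 12)/2⌋ = 12; p/q = (12·12 + 1)/(12·1 + 0) = 145/12; p² − 146·q² = 21025 − 21024 = 1.
  The first convergent with p² − 146·q² = 1 gives the fundamental solution (x₁, y₁) = (145, 12).
Step 2: Apply the recurrence (x_{n+1}, y_{n+1}) = (x₁x_n + 146y₁y_n, x₁y_n + y₁x_n) repeatedly.
  From (x_1, y_1) = (145, 12): x_2 = 145·145 + 146·12·12 = 42049; y_2 = 145·12 + 12·145 = 3480.
Step 3: Verify x_2² - 146·y_2² = 1768118401 - 1768118400 = 1 (should be 1). ✓

(x_1, y_1) = (145, 12); (x_2, y_2) = (42049, 3480).


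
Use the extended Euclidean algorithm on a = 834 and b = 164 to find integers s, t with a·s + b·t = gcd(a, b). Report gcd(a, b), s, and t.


Euclidean algorithm on (834, 164) — divide until remainder is 0:
  834 = 5 · 164 + 14
  164 = 11 · 14 + 10
  14 = 1 · 10 + 4
  10 = 2 · 4 + 2
  4 = 2 · 2 + 0
gcd(834, 164) = 2.
Track Bezout coefficients alongside the remainders: start with r₀ = 834 = a·1 + b·0 (s = 1, t = 0) and r₁ = 164 = a·0 + b·1 (s = 0, t = 1); each new remainder r_{k+1} = r_{k-1} − q_k·r_k inherits s_{k+1} = s_{k-1} − q_k·s_k, t_{k+1} = t_{k-1} − q_k·t_k, so r_k = a·s_k + b·t_k at every step:
  q = 5: r = 14, s = 1 − 5·0 = 1, t = 0 − 5·1 = -5  (check: 834·1 + 164·(-5) = 14)
  q = 11: r = 10, s = 0 − 11·1 = -11, t = 1 − 11·(-5) = 56  (check: 834·(-11) + 164·56 = 10)
  q = 1: r = 4, s = 1 − 1·(-11) = 12, t = -5 − 1·56 = -61  (check: 834·12 + 164·(-61) = 4)
  q = 2: r = 2, s = -11 − 2·12 = -35, t = 56 − 2·(-61) = 178  (check: 834·(-35) + 164·178 = 2)
The row with r = 2 (the gcd) gives the Bezout coefficients s = -35, t = 178.
Result: 834 · (-35) + 164 · (178) = 2.

gcd(834, 164) = 2; s = -35, t = 178 (check: 834·(-35) + 164·178 = 2).


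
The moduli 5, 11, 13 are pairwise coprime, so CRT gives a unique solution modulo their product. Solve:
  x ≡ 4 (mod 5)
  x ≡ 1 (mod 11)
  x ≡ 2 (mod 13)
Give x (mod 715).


Moduli 5, 11, 13 are pairwise coprime; by CRT there is a unique solution modulo M = 5 · 11 · 13 = 715.
Solve pairwise, accumulating the modulus:
  Start with x ≡ 4 (mod 5).
  Combine with x ≡ 1 (mod 11): since gcd(5, 11) = 1, we get a unique residue mod 55.
    Write x = 4 + 5·t and substitute into x ≡ 1 (mod 11): 5·t ≡ 1 − 4 = -3 (mod 11).
    Reduce coefficients mod 11: 5·t ≡ 8 (mod 11).
    The inverse of 5 mod 11 is 9 (since 5·9 = 45 = 4·11 + 1), so t ≡ 9·8 = 72 ≡ 6 (mod 11).
    Then x = 4 + 5·6 = 34, valid modulo lcm(5, 11) = 55: x ≡ 34 (mod 55).
  Combine with x ≡ 2 (mod 13): since gcd(55, 13) = 1, we get a unique residue mod 715.
    Write x = 34 + 55·t and substitute into x ≡ 2 (mod 13): 55·t ≡ 2 − 34 = -32 (mod 13).
    Reduce coefficients mod 13: 3·t ≡ 7 (mod 13).
    The inverse of 3 mod 13 is 9 (since 3·9 = 27 = 2·13 + 1), so t ≡ 9·7 = 63 ≡ 11 (mod 13).
    Then x = 34 + 55·11 = 639, valid modulo lcm(55, 13) = 715: x ≡ 639 (mod 715).
Verify: 639 mod 5 = 4 ✓, 639 mod 11 = 1 ✓, 639 mod 13 = 2 ✓.

x ≡ 639 (mod 715).


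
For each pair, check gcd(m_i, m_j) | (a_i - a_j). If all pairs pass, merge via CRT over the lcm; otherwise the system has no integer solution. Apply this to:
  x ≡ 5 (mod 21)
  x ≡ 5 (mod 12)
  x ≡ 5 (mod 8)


Moduli 21, 12, 8 are not pairwise coprime, so CRT works modulo lcm(m_i) when all pairwise compatibility conditions hold.
Pairwise compatibility: gcd(m_i, m_j) must divide a_i - a_j for every pair.
Merge one congruence at a time:
  Start: x ≡ 5 (mod 21).
  Combine with x ≡ 5 (mod 12): gcd(21, 12) = 3; 5 - 5 = 0, which IS divisible by 3, so compatible.
    Write x = 5 + 21·t and substitute into x ≡ 5 (mod 12): 21·t ≡ 5 − 5 = 0 (mod 12).
    Divide the congruence (and modulus) by g = 3: 7·t ≡ 0 (mod 4).
    Reduce coefficients mod 4: 3·t ≡ 0 (mod 4).
    The inverse of 3 mod 4 is 3 (since 3·3 = 9 = 2·4 + 1), so t ≡ 3·0 = 0 ≡ 0 (mod 4).
    Then x = 5 + 21·0 = 5, valid modulo lcm(21, 12) = 84: x ≡ 5 (mod 84).
  Combine with x ≡ 5 (mod 8): gcd(84, 8) = 4; 5 - 5 = 0, which IS divisible by 4, so compatible.
    Write x = 5 + 84·t and substitute into x ≡ 5 (mod 8): 84·t ≡ 5 − 5 = 0 (mod 8).
    Divide the congruence (and modulus) by g = 4: 21·t ≡ 0 (mod 2).
    Reduce coefficients mod 2: 1·t ≡ 0 (mod 2).
    So t ≡ 0 (mod 2).
    Then x = 5 + 84·0 = 5, valid modulo lcm(84, 8) = 168: x ≡ 5 (mod 168).
Verify: 5 mod 21 = 5, 5 mod 12 = 5, 5 mod 8 = 5.

x ≡ 5 (mod 168).


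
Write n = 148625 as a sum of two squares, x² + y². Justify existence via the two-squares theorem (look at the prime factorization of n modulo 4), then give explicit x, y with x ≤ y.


Step 1: Factor n = 148625 = 5^3 · 29 · 41.
Step 2: Check the mod-4 condition on each prime factor: 5 ≡ 1 (mod 4), exponent 3; 29 ≡ 1 (mod 4), exponent 1; 41 ≡ 1 (mod 4), exponent 1.
All primes ≡ 3 (mod 4) appear to even exponent (or don't appear), so by the two-squares theorem n IS expressible as a sum of two squares.
Step 3: Build a representation. Group n = k² · m with k = 5 and m = 5 · 29 · 41 = 5945 (a product of primes ≡ 1 (mod 4)); a representation of m scales to one of n via (k·x)² + (k·y)² = k²(x² + y²). Each prime p ≡ 1 (mod 4) is itself a sum of two squares; find a² by testing p − a² for a perfect square:
  5: 5 − 1² = 4 = 2² ⇒ 5 = 1² + 2².
  29: 29 − 1² = 28, 29 − 2² = 25 = 5² ⇒ 29 = 2² + 5².
  41: 41 − 1² = 40, 41 − 2² = 37, 41 − 3² = 32, 41 − 4² = 25 = 5² ⇒ 41 = 4² + 5².
  Combine using the Brahmagupta–Fibonacci identity (a² + b²)(c² + d²) = (ac − bd)² + (ad + bc)² = (ac + bd)² + (ad − bc)²:
  5 · 29 = 145: from (1² + 2²)(2² + 5²), take (1·2 − 2·5, 1·5 + 2·2) = (2 − 10, 5 + 4) = (-8, 9); dropping signs (only squares matter) gives (8, 9); check 8² + 9² = 64 + 81 = 145 ✓.
  145 · 41 = 5945: from (8² + 9²)(4² + 5²), take (8·4 − 9·5, 8·5 + 9·4) = (32 − 45, 40 + 36) = (-13, 76); dropping signs (only squares matter) gives (13, 76); check 13² + 76² = 169 + 5776 = 5945 ✓.
  Scale by k = 5: (5·13, 5·76) = (65, 380).
Step 4: Order so x ≤ y and verify: 65² + 380² = 4225 + 144400 = 148625 = n. ✓

n = 148625 = 65² + 380² (one valid representation with x ≤ y).


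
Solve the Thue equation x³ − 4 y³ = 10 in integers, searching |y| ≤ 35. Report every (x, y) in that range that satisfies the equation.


The equation is x³ - 4y³ = 10. For fixed y, x³ = 4·y³ + 10, so a solution requires the RHS to be a perfect cube.
Strategy: iterate y from -35 to 35, compute RHS = 4·y³ + 10, and check whether it is a (positive or negative) perfect cube.
Check small values of y:
  y = 0: RHS = 10 is not a perfect cube.
  y = 1: RHS = 14 is not a perfect cube.
  y = -1: RHS = 6 is not a perfect cube.
  y = 2: RHS = 42 is not a perfect cube.
  y = -2: RHS = -22 is not a perfect cube.
  y = 3: RHS = 118 is not a perfect cube.
  y = -3: RHS = -98 is not a perfect cube.
Continuing the search up to |y| = 35 finds no solutions either.
No (x, y) in the scanned range satisfies the equation.

No integer solutions with |y| ≤ 35.


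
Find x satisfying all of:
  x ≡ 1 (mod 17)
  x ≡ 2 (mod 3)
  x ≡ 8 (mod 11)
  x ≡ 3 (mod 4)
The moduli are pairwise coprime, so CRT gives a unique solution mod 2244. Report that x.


Product of moduli M = 17 · 3 · 11 · 4 = 2244.
Merge one congruence at a time:
  Start: x ≡ 1 (mod 17).
  Combine with x ≡ 2 (mod 3); new modulus lcm = 51.
    Write x = 1 + 17·t and substitute into x ≡ 2 (mod 3): 17·t ≡ 2 − 1 = 1 (mod 3).
    Reduce coefficients mod 3: 2·t ≡ 1 (mod 3).
    The inverse of 2 mod 3 is 2 (since 2·2 = 4 = 1·3 + 1), so t ≡ 2·1 = 2 ≡ 2 (mod 3).
    Then x = 1 + 17·2 = 35, valid modulo lcm(17, 3) = 51: x ≡ 35 (mod 51).
  Combine with x ≡ 8 (mod 11); new modulus lcm = 561.
    Write x = 35 + 51·t and substitute into x ≡ 8 (mod 11): 51·t ≡ 8 − 35 = -27 (mod 11).
    Reduce coefficients mod 11: 7·t ≡ 6 (mod 11).
    The inverse of 7 mod 11 is 8 (since 7·8 = 56 = 5·11 + 1), so t ≡ 8·6 = 48 ≡ 4 (mod 11).
    Then x = 35 + 51·4 = 239, valid modulo lcm(51, 11) = 561: x ≡ 239 (mod 561).
  Combine with x ≡ 3 (mod 4); new modulus lcm = 2244.
    Write x = 239 + 561·t and substitute into x ≡ 3 (mod 4): 561·t ≡ 3 − 239 = -236 (mod 4).
    Reduce coefficients mod 4: 1·t ≡ 0 (mod 4).
    So t ≡ 0 (mod 4).
    Then x = 239 + 561·0 = 239, valid modulo lcm(561, 4) = 2244: x ≡ 239 (mod 2244).
Verify against each original: 239 mod 17 = 1, 239 mod 3 = 2, 239 mod 11 = 8, 239 mod 4 = 3.

x ≡ 239 (mod 2244).


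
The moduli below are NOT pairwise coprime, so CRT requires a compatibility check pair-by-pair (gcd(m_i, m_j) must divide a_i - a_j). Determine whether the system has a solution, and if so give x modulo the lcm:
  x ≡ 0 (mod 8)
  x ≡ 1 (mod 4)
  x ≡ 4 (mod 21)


Moduli 8, 4, 21 are not pairwise coprime, so CRT works modulo lcm(m_i) when all pairwise compatibility conditions hold.
Pairwise compatibility: gcd(m_i, m_j) must divide a_i - a_j for every pair.
Merge one congruence at a time:
  Start: x ≡ 0 (mod 8).
  Combine with x ≡ 1 (mod 4): gcd(8, 4) = 4, and 1 - 0 = 1 is NOT divisible by 4.
    ⇒ system is inconsistent (no integer solution).

No solution (the system is inconsistent).


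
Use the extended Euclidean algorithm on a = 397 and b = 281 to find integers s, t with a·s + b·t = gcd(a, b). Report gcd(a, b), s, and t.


Euclidean algorithm on (397, 281) — divide until remainder is 0:
  397 = 1 · 281 + 116
  281 = 2 · 116 + 49
  116 = 2 · 49 + 18
  49 = 2 · 18 + 13
  18 = 1 · 13 + 5
  13 = 2 · 5 + 3
  5 = 1 · 3 + 2
  3 = 1 · 2 + 1
  2 = 2 · 1 + 0
gcd(397, 281) = 1.
Track Bezout coefficients alongside the remainders: start with r₀ = 397 = a·1 + b·0 (s = 1, t = 0) and r₁ = 281 = a·0 + b·1 (s = 0, t = 1); each new remainder r_{k+1} = r_{k-1} − q_k·r_k inherits s_{k+1} = s_{k-1} − q_k·s_k, t_{k+1} = t_{k-1} − q_k·t_k, so r_k = a·s_k + b·t_k at every step:
  q = 1: r = 116, s = 1 − 1·0 = 1, t = 0 − 1·1 = -1  (check: 397·1 + 281·(-1) = 116)
  q = 2: r = 49, s = 0 − 2·1 = -2, t = 1 − 2·(-1) = 3  (check: 397·(-2) + 281·3 = 49)
  q = 2: r = 18, s = 1 − 2·(-2) = 5, t = -1 − 2·3 = -7  (check: 397·5 + 281·(-7) = 18)
  q = 2: r = 13, s = -2 − 2·5 = -12, t = 3 − 2·(-7) = 17  (check: 397·(-12) + 281·17 = 13)
  q = 1: r = 5, s = 5 − 1·(-12) = 17, t = -7 − 1·17 = -24  (check: 397·17 + 281·(-24) = 5)
  q = 2: r = 3, s = -12 − 2·17 = -46, t = 17 − 2·(-24) = 65  (check: 397·(-46) + 281·65 = 3)
  q = 1: r = 2, s = 17 − 1·(-46) = 63, t = -24 − 1·65 = -89  (check: 397·63 + 281·(-89) = 2)
  q = 1: r = 1, s = -46 − 1·63 = -109, t = 65 − 1·(-89) = 154  (check: 397·(-109) + 281·154 = 1)
The row with r = 1 (the gcd) gives the Bezout coefficients s = -109, t = 154.
Result: 397 · (-109) + 281 · (154) = 1.

gcd(397, 281) = 1; s = -109, t = 154 (check: 397·(-109) + 281·154 = 1).


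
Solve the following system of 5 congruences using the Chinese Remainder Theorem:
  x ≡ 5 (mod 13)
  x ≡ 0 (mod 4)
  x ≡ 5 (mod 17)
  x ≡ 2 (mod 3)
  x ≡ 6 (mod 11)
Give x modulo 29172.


Product of moduli M = 13 · 4 · 17 · 3 · 11 = 29172.
Merge one congruence at a time:
  Start: x ≡ 5 (mod 13).
  Combine with x ≡ 0 (mod 4); new modulus lcm = 52.
    Write x = 5 + 13·t and substitute into x ≡ 0 (mod 4): 13·t ≡ 0 − 5 = -5 (mod 4).
    Reduce coefficients mod 4: 1·t ≡ 3 (mod 4).
    So t ≡ 3 (mod 4).
    Then x = 5 + 13·3 = 44, valid modulo lcm(13, 4) = 52: x ≡ 44 (mod 52).
  Combine with x ≡ 5 (mod 17); new modulus lcm = 884.
    Write x = 44 + 52·t and substitute into x ≡ 5 (mod 17): 52·t ≡ 5 − 44 = -39 (mod 17).
    Reduce coefficients mod 17: 1·t ≡ 12 (mod 17).
    So t ≡ 12 (mod 17).
    Then x = 44 + 52·12 = 668, valid modulo lcm(52, 17) = 884: x ≡ 668 (mod 884).
  Combine with x ≡ 2 (mod 3); new modulus lcm = 2652.
    Write x = 668 + 884·t and substitute into x ≡ 2 (mod 3): 884·t ≡ 2 − 668 = -666 (mod 3).
    Reduce coefficients mod 3: 2·t ≡ 0 (mod 3).
    The inverse of 2 mod 3 is 2 (since 2·2 = 4 = 1·3 + 1), so t ≡ 2·0 = 0 ≡ 0 (mod 3).
    Then x = 668 + 884·0 = 668, valid modulo lcm(884, 3) = 2652: x ≡ 668 (mod 2652).
  Combine with x ≡ 6 (mod 11); new modulus lcm = 29172.
    Write x = 668 + 2652·t and substitute into x ≡ 6 (mod 11): 2652·t ≡ 6 − 668 = -662 (mod 11).
    Reduce coefficients mod 11: 1·t ≡ 9 (mod 11).
    So t ≡ 9 (mod 11).
    Then x = 668 + 2652·9 = 24536, valid modulo lcm(2652, 11) = 29172: x ≡ 24536 (mod 29172).
Verify against each original: 24536 mod 13 = 5, 24536 mod 4 = 0, 24536 mod 17 = 5, 24536 mod 3 = 2, 24536 mod 11 = 6.

x ≡ 24536 (mod 29172).


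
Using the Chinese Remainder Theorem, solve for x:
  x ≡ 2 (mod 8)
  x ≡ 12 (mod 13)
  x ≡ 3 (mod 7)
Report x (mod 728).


Moduli 8, 13, 7 are pairwise coprime; by CRT there is a unique solution modulo M = 8 · 13 · 7 = 728.
Solve pairwise, accumulating the modulus:
  Start with x ≡ 2 (mod 8).
  Combine with x ≡ 12 (mod 13): since gcd(8, 13) = 1, we get a unique residue mod 104.
    Write x = 2 + 8·t and substitute into x ≡ 12 (mod 13): 8·t ≡ 12 − 2 = 10 (mod 13).
    The inverse of 8 mod 13 is 5 (since 8·5 = 40 = 3·13 + 1), so t ≡ 5·10 = 50 ≡ 11 (mod 13).
    Then x = 2 + 8·11 = 90, valid modulo lcm(8, 13) = 104: x ≡ 90 (mod 104).
  Combine with x ≡ 3 (mod 7): since gcd(104, 7) = 1, we get a unique residue mod 728.
    Write x = 90 + 104·t and substitute into x ≡ 3 (mod 7): 104·t ≡ 3 − 90 = -87 (mod 7).
    Reduce coefficients mod 7: 6·t ≡ 4 (mod 7).
    The inverse of 6 mod 7 is 6 (since 6·6 = 36 = 5·7 + 1), so t ≡ 6·4 = 24 ≡ 3 (mod 7).
    Then x = 90 + 104·3 = 402, valid modulo lcm(104, 7) = 728: x ≡ 402 (mod 728).
Verify: 402 mod 8 = 2 ✓, 402 mod 13 = 12 ✓, 402 mod 7 = 3 ✓.

x ≡ 402 (mod 728).


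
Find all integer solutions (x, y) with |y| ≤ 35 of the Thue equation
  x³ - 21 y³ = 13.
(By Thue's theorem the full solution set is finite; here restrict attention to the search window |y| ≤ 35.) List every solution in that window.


The equation is x³ - 21y³ = 13. For fixed y, x³ = 21·y³ + 13, so a solution requires the RHS to be a perfect cube.
Strategy: iterate y from -35 to 35, compute RHS = 21·y³ + 13, and check whether it is a (positive or negative) perfect cube.
Check small values of y:
  y = 0: RHS = 13 is not a perfect cube.
  y = 1: RHS = 34 is not a perfect cube.
  y = -1: RHS = -8 = (-2)³ ⇒ x = -2 works.
  y = 2: RHS = 181 is not a perfect cube.
  y = -2: RHS = -155 is not a perfect cube.
  y = 3: RHS = 580 is not a perfect cube.
  y = -3: RHS = -554 is not a perfect cube.
Continuing, at y = -4: RHS = -1331 = (-11)³ ⇒ x = -11 works.
Searching the remaining y in |y| ≤ 35 finds no further solutions.
Collected solutions: (-2, -1), (-11, -4).

Solutions (with |y| ≤ 35): (-2, -1), (-11, -4).


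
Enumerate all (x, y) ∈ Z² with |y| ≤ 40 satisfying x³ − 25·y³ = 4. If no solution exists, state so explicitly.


The equation is x³ - 25y³ = 4. For fixed y, x³ = 25·y³ + 4, so a solution requires the RHS to be a perfect cube.
Strategy: iterate y from -40 to 40, compute RHS = 25·y³ + 4, and check whether it is a (positive or negative) perfect cube.
Check small values of y:
  y = 0: RHS = 4 is not a perfect cube.
  y = 1: RHS = 29 is not a perfect cube.
  y = -1: RHS = -21 is not a perfect cube.
  y = 2: RHS = 204 is not a perfect cube.
  y = -2: RHS = -196 is not a perfect cube.
  y = 3: RHS = 679 is not a perfect cube.
  y = -3: RHS = -671 is not a perfect cube.
Continuing the search up to |y| = 40 finds no solutions either.
No (x, y) in the scanned range satisfies the equation.

No integer solutions with |y| ≤ 40.


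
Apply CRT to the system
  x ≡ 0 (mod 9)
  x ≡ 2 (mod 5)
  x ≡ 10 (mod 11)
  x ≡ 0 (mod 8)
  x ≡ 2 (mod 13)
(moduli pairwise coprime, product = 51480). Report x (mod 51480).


Product of moduli M = 9 · 5 · 11 · 8 · 13 = 51480.
Merge one congruence at a time:
  Start: x ≡ 0 (mod 9).
  Combine with x ≡ 2 (mod 5); new modulus lcm = 45.
    Write x = 0 + 9·t and substitute into x ≡ 2 (mod 5): 9·t ≡ 2 − 0 = 2 (mod 5).
    Reduce coefficients mod 5: 4·t ≡ 2 (mod 5).
    The inverse of 4 mod 5 is 4 (since 4·4 = 16 = 3·5 + 1), so t ≡ 4·2 = 8 ≡ 3 (mod 5).
    Then x = 0 + 9·3 = 27, valid modulo lcm(9, 5) = 45: x ≡ 27 (mod 45).
  Combine with x ≡ 10 (mod 11); new modulus lcm = 495.
    Write x = 27 + 45·t and substitute into x ≡ 10 (mod 11): 45·t ≡ 10 − 27 = -17 (mod 11).
    Reduce coefficients mod 11: 1·t ≡ 5 (mod 11).
    So t ≡ 5 (mod 11).
    Then x = 27 + 45·5 = 252, valid modulo lcm(45, 11) = 495: x ≡ 252 (mod 495).
  Combine with x ≡ 0 (mod 8); new modulus lcm = 3960.
    Write x = 252 + 495·t and substitute into x ≡ 0 (mod 8): 495·t ≡ 0 − 252 = -252 (mod 8).
    Reduce coefficients mod 8: 7·t ≡ 4 (mod 8).
    The inverse of 7 mod 8 is 7 (since 7·7 = 49 = 6·8 + 1), so t ≡ 7·4 = 28 ≡ 4 (mod 8).
    Then x = 252 + 495·4 = 2232, valid modulo lcm(495, 8) = 3960: x ≡ 2232 (mod 3960).
  Combine with x ≡ 2 (mod 13); new modulus lcm = 51480.
    Write x = 2232 + 3960·t and substitute into x ≡ 2 (mod 13): 3960·t ≡ 2 − 2232 = -2230 (mod 13).
    Reduce coefficients mod 13: 8·t ≡ 6 (mod 13).
    The inverse of 8 mod 13 is 5 (since 8·5 = 40 = 3·13 + 1), so t ≡ 5·6 = 30 ≡ 4 (mod 13).
    Then x = 2232 + 3960·4 = 18072, valid modulo lcm(3960, 13) = 51480: x ≡ 18072 (mod 51480).
Verify against each original: 18072 mod 9 = 0, 18072 mod 5 = 2, 18072 mod 11 = 10, 18072 mod 8 = 0, 18072 mod 13 = 2.

x ≡ 18072 (mod 51480).


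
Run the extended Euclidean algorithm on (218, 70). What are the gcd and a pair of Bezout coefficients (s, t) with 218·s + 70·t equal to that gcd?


Euclidean algorithm on (218, 70) — divide until remainder is 0:
  218 = 3 · 70 + 8
  70 = 8 · 8 + 6
  8 = 1 · 6 + 2
  6 = 3 · 2 + 0
gcd(218, 70) = 2.
Track Bezout coefficients alongside the remainders: start with r₀ = 218 = a·1 + b·0 (s = 1, t = 0) and r₁ = 70 = a·0 + b·1 (s = 0, t = 1); each new remainder r_{k+1} = r_{k-1} − q_k·r_k inherits s_{k+1} = s_{k-1} − q_k·s_k, t_{k+1} = t_{k-1} − q_k·t_k, so r_k = a·s_k + b·t_k at every step:
  q = 3: r = 8, s = 1 − 3·0 = 1, t = 0 − 3·1 = -3  (check: 218·1 + 70·(-3) = 8)
  q = 8: r = 6, s = 0 − 8·1 = -8, t = 1 − 8·(-3) = 25  (check: 218·(-8) + 70·25 = 6)
  q = 1: r = 2, s = 1 − 1·(-8) = 9, t = -3 − 1·25 = -28  (check: 218·9 + 70·(-28) = 2)
The row with r = 2 (the gcd) gives the Bezout coefficients s = 9, t = -28.
Result: 218 · (9) + 70 · (-28) = 2.

gcd(218, 70) = 2; s = 9, t = -28 (check: 218·9 + 70·(-28) = 2).


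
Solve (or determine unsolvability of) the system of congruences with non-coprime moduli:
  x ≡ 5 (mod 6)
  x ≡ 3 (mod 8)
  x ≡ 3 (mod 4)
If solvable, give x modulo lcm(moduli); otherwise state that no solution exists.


Moduli 6, 8, 4 are not pairwise coprime, so CRT works modulo lcm(m_i) when all pairwise compatibility conditions hold.
Pairwise compatibility: gcd(m_i, m_j) must divide a_i - a_j for every pair.
Merge one congruence at a time:
  Start: x ≡ 5 (mod 6).
  Combine with x ≡ 3 (mod 8): gcd(6, 8) = 2; 3 - 5 = -2, which IS divisible by 2, so compatible.
    Write x = 5 + 6·t and substitute into x ≡ 3 (mod 8): 6·t ≡ 3 − 5 = -2 (mod 8).
    Divide the congruence (and modulus) by g = 2: 3·t ≡ -1 (mod 4).
    Reduce coefficients mod 4: 3·t ≡ 3 (mod 4).
    The inverse of 3 mod 4 is 3 (since 3·3 = 9 = 2·4 + 1), so t ≡ 3·3 = 9 ≡ 1 (mod 4).
    Then x = 5 + 6·1 = 11, valid modulo lcm(6, 8) = 24: x ≡ 11 (mod 24).
  Combine with x ≡ 3 (mod 4): gcd(24, 4) = 4; 3 - 11 = -8, which IS divisible by 4, so compatible.
    Write x = 11 + 24·t and substitute into x ≡ 3 (mod 4): 24·t ≡ 3 − 11 = -8 (mod 4).
    Divide the congruence (and modulus) by g = 4: 6·t ≡ -2 (mod 1).
    Modulo 1 every t works; take t = 0.
    Then x = 11 + 24·0 = 11, valid modulo lcm(24, 4) = 24: x ≡ 11 (mod 24).
Verify: 11 mod 6 = 5, 11 mod 8 = 3, 11 mod 4 = 3.

x ≡ 11 (mod 24).


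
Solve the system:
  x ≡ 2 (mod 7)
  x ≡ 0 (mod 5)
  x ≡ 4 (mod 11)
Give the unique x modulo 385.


Moduli 7, 5, 11 are pairwise coprime; by CRT there is a unique solution modulo M = 7 · 5 · 11 = 385.
Solve pairwise, accumulating the modulus:
  Start with x ≡ 2 (mod 7).
  Combine with x ≡ 0 (mod 5): since gcd(7, 5) = 1, we get a unique residue mod 35.
    Write x = 2 + 7·t and substitute into x ≡ 0 (mod 5): 7·t ≡ 0 − 2 = -2 (mod 5).
    Reduce coefficients mod 5: 2·t ≡ 3 (mod 5).
    The inverse of 2 mod 5 is 3 (since 2·3 = 6 = 1·5 + 1), so t ≡ 3·3 = 9 ≡ 4 (mod 5).
    Then x = 2 + 7·4 = 30, valid modulo lcm(7, 5) = 35: x ≡ 30 (mod 35).
  Combine with x ≡ 4 (mod 11): since gcd(35, 11) = 1, we get a unique residue mod 385.
    Write x = 30 + 35·t and substitute into x ≡ 4 (mod 11): 35·t ≡ 4 − 30 = -26 (mod 11).
    Reduce coefficients mod 11: 2·t ≡ 7 (mod 11).
    The inverse of 2 mod 11 is 6 (since 2·6 = 12 = 1·11 + 1), so t ≡ 6·7 = 42 ≡ 9 (mod 11).
    Then x = 30 + 35·9 = 345, valid modulo lcm(35, 11) = 385: x ≡ 345 (mod 385).
Verify: 345 mod 7 = 2 ✓, 345 mod 5 = 0 ✓, 345 mod 11 = 4 ✓.

x ≡ 345 (mod 385).


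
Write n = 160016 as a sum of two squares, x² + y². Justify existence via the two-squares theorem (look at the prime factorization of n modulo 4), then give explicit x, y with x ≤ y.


Step 1: Factor n = 160016 = 2^4 · 73 · 137.
Step 2: Check the mod-4 condition on each prime factor: 2 = 2 (special); 73 ≡ 1 (mod 4), exponent 1; 137 ≡ 1 (mod 4), exponent 1.
All primes ≡ 3 (mod 4) appear to even exponent (or don't appear), so by the two-squares theorem n IS expressible as a sum of two squares.
Step 3: Build a representation. Group n = k² · m with k = 4 and m = 73 · 137 = 10001 (a product of primes ≡ 1 (mod 4)); a representation of m scales to one of n via (k·x)² + (k·y)² = k²(x² + y²). Each prime p ≡ 1 (mod 4) is itself a sum of two squares; find a² by testing p − a² for a perfect square:
  73: 73 − 1² = 72, 73 − 2² = 69, 73 − 3² = 64 = 8² ⇒ 73 = 3² + 8².
  137: 137 − 1² = 136, 137 − 2² = 133, 137 − 3² = 128, 137 − 4² = 121 = 11² ⇒ 137 = 4² + 11².
  Combine using the Brahmagupta–Fibonacci identity (a² + b²)(c² + d²) = (ac − bd)² + (ad + bc)² = (ac + bd)² + (ad − bc)²:
  73 · 137 = 10001: from (3² + 8²)(4² + 11²), take (3·4 − 8·11, 3·11 + 8·4) = (12 − 88, 33 + 32) = (-76, 65); dropping signs (only squares matter) gives (76, 65); check 76² + 65² = 5776 + 4225 = 10001 ✓.
  Scale by k = 4: (4·76, 4·65) = (304, 260).
Step 4: Order so x ≤ y and verify: 260² + 304² = 67600 + 92416 = 160016 = n. ✓

n = 160016 = 260² + 304² (one valid representation with x ≤ y).
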